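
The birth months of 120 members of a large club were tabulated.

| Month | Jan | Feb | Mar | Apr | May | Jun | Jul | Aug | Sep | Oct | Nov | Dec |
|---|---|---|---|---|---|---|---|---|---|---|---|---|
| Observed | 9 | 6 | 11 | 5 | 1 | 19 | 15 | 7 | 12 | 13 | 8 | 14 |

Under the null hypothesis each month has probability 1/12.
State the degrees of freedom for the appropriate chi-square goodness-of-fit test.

11

There are k = 12 categories and no parameters were estimated from the data, so df = 12 − 1 = 11.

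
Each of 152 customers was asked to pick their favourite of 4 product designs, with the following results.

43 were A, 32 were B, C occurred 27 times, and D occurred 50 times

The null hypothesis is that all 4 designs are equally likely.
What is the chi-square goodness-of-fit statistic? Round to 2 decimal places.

Under H₀ each category has probability 1/4, so each expected count is 152/4 = 38.
A: (43 − 38)²/38 = 25/38 = 0.658
B: (32 − 38)²/38 = 36/38 = 0.947
C: (27 − 38)²/38 = 121/38 = 3.184
D: (50 − 38)²/38 = 144/38 = 3.789
Sum = 8.58

8.58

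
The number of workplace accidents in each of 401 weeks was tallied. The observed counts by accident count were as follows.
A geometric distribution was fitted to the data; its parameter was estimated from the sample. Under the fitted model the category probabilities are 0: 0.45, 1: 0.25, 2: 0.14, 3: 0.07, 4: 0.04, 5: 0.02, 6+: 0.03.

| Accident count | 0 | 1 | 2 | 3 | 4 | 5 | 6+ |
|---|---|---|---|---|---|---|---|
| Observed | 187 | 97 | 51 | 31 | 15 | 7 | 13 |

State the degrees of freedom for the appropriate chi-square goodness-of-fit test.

5

There are k = 7 categories and 1 parameter estimated from the data, so df = 7 − 1 − 1 = 5.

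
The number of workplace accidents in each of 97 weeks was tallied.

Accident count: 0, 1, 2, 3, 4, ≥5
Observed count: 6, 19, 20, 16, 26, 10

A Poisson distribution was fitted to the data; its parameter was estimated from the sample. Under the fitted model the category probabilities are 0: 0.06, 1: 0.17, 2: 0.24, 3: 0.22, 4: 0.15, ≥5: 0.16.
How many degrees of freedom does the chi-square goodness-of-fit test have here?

There are k = 6 categories and 1 parameter estimated from the data, so df = 6 − 1 − 1 = 4.

4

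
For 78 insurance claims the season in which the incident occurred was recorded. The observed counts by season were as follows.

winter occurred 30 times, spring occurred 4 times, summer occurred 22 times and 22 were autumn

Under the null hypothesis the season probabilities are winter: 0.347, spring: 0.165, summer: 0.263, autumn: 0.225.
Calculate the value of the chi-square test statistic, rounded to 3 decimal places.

7.667

Expected counts E_i = n·p_i: 78×0.347 = 27.066, 78×0.165 = 12.87, 78×0.263 = 20.514, 78×0.225 = 17.55.
winter: (30 − 27.066)²/27.066 = 8.608356/27.066 = 0.3181
spring: (4 − 12.87)²/12.87 = 78.6769/12.87 = 6.1132
summer: (22 − 20.514)²/20.514 = 2.208196/20.514 = 0.1076
autumn: (22 − 17.55)²/17.55 = 19.8025/17.55 = 1.1283
Sum = 7.667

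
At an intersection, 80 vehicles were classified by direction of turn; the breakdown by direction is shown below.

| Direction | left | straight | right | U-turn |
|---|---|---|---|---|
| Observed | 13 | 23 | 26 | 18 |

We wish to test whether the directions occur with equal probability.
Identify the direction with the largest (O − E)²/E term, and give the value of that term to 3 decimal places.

Under H₀ each category has probability 1/4, so each expected count is 80/4 = 20.
cat           O        E   (O−E)²/E
left         13       20     2.4500
straight     23       20     0.4500
right        26       20     1.8000
U-turn       18       20     0.2000
The largest term is for left: 2.450.

left, 2.450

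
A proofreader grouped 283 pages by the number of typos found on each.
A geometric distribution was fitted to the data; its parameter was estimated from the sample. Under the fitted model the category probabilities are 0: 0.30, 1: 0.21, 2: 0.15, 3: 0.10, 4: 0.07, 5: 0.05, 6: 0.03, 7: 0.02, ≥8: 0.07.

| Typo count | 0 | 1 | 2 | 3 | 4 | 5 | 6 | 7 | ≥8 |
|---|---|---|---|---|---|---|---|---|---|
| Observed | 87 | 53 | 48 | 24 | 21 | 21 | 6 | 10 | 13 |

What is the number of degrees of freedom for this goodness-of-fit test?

There are k = 9 categories and 1 parameter estimated from the data, so df = 9 − 1 − 1 = 7.

7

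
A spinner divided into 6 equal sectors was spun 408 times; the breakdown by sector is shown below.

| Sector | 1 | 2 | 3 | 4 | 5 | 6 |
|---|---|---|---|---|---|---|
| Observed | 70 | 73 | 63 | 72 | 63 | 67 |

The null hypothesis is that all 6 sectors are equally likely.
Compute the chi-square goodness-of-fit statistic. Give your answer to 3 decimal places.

Under H₀ each category has probability 1/6, so each expected count is 408/6 = 68.
cat         O        E   (O−E)²/E
1          70       68     0.0588
2          73       68     0.3676
3          63       68     0.3676
4          72       68     0.2353
5          63       68     0.3676
6          67       68     0.0147
Sum = 1.412

1.412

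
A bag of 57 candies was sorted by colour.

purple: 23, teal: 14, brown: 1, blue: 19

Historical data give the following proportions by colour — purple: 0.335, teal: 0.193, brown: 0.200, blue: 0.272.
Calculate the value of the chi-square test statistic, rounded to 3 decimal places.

Expected counts E_i = n·p_i: 57×0.335 = 19.095, 57×0.193 = 11.001, 57×0.200 = 11.4, 57×0.272 = 15.504.
cat         O        E   (O−E)²/E
purple     23   19.095     0.7986
teal       14   11.001     0.8176
brown       1     11.4     9.4877
blue       19   15.504     0.7883
Sum = 11.892

11.892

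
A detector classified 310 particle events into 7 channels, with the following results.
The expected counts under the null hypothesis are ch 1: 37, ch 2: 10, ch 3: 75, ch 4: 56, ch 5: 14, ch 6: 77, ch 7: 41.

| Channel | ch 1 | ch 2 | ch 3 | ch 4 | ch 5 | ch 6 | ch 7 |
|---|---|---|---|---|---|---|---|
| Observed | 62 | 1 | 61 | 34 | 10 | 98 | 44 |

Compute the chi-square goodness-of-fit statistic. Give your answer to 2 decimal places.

ch 1: (62 − 37)²/37 = 625/37 = 16.892
ch 2: (1 − 10)²/10 = 81/10 = 8.100
ch 3: (61 − 75)²/75 = 196/75 = 2.613
ch 4: (34 − 56)²/56 = 484/56 = 8.643
ch 5: (10 − 14)²/14 = 16/14 = 1.143
ch 6: (98 − 77)²/77 = 441/77 = 5.727
ch 7: (44 − 41)²/41 = 9/41 = 0.220
Sum = 43.34

43.34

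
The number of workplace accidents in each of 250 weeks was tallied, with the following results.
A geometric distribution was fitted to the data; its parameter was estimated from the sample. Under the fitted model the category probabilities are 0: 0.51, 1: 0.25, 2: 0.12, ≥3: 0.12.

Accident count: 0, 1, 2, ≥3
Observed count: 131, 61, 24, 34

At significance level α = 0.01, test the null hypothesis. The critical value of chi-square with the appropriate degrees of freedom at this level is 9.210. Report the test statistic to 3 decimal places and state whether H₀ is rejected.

Expected counts E_i = n·p_i: 250×0.51 = 127.5, 250×0.25 = 62.5, 250×0.12 = 30, 250×0.12 = 30.
0: (131 − 127.5)²/127.5 = 12.25/127.5 = 0.0961
1: (61 − 62.5)²/62.5 = 2.25/62.5 = 0.0360
2: (24 − 30)²/30 = 36/30 = 1.2000
≥3: (34 − 30)²/30 = 16/30 = 0.5333
Sum = 1.865
df = 2. Since 1.865 < 9.210, we do not reject H₀.

1.865; do not reject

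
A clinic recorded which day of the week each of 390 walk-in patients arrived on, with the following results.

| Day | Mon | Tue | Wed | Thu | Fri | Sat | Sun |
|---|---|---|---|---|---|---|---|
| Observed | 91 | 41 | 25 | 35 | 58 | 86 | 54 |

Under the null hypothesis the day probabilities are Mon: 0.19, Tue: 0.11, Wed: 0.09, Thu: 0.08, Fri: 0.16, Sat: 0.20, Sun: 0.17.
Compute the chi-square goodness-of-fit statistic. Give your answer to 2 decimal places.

10.72

Expected counts E_i = n·p_i: 390×0.19 = 74.1, 390×0.11 = 42.9, 390×0.09 = 35.1, 390×0.08 = 31.2, 390×0.16 = 62.4, 390×0.20 = 78, 390×0.17 = 66.3.
Mon: (91 − 74.1)²/74.1 = 285.61/74.1 = 3.854
Tue: (41 − 42.9)²/42.9 = 3.61/42.9 = 0.084
Wed: (25 − 35.1)²/35.1 = 102.01/35.1 = 2.906
Thu: (35 − 31.2)²/31.2 = 14.44/31.2 = 0.463
Fri: (58 − 62.4)²/62.4 = 19.36/62.4 = 0.310
Sat: (86 − 78)²/78 = 64/78 = 0.821
Sun: (54 − 66.3)²/66.3 = 151.29/66.3 = 2.282
Sum = 10.72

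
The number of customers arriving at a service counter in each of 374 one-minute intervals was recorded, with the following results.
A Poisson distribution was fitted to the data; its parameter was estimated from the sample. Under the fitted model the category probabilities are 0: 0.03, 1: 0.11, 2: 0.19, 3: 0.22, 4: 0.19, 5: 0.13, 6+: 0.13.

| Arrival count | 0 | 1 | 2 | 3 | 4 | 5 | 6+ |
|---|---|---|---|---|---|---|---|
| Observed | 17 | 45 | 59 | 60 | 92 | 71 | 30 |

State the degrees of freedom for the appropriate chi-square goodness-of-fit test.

5

There are k = 7 categories and 1 parameter estimated from the data, so df = 7 − 1 − 1 = 5.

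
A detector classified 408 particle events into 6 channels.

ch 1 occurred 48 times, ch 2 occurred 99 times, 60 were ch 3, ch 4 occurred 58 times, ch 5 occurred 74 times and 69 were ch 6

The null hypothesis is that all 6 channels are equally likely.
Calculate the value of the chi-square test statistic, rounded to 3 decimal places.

22.971

Expected count for each of the 6 categories: 408/6 = 68.
ch 1: (48 − 68)²/68 = 400/68 = 5.8824
ch 2: (99 − 68)²/68 = 961/68 = 14.1324
ch 3: (60 − 68)²/68 = 64/68 = 0.9412
ch 4: (58 − 68)²/68 = 100/68 = 1.4706
ch 5: (74 − 68)²/68 = 36/68 = 0.5294
ch 6: (69 − 68)²/68 = 1/68 = 0.0147
Sum = 22.971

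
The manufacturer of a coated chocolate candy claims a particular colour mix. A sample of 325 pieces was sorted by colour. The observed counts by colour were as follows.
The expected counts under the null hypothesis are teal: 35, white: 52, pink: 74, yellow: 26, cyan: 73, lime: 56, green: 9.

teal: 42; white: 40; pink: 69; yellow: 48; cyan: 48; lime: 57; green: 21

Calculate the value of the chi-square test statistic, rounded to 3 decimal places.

47.702

cat         O        E   (O−E)²/E
teal       42       35     1.4000
white      40       52     2.7692
pink       69       74     0.3378
yellow     48       26    18.6154
cyan       48       73     8.5616
lime       57       56     0.0179
green      21        9    16.0000
Sum = 47.702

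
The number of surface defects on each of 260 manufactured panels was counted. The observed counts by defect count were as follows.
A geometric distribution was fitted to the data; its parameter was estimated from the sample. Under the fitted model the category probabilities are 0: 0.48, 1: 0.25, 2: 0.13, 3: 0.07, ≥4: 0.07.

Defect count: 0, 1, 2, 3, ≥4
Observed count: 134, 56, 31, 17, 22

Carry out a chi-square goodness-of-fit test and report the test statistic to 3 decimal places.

3.029

Expected counts E_i = n·p_i: 260×0.48 = 124.8, 260×0.25 = 65, 260×0.13 = 33.8, 260×0.07 = 18.2, 260×0.07 = 18.2.
cat         O        E   (O−E)²/E
0         134    124.8     0.6782
1          56       65     1.2462
2          31     33.8     0.2320
3          17     18.2     0.0791
≥4         22     18.2     0.7934
Sum = 3.029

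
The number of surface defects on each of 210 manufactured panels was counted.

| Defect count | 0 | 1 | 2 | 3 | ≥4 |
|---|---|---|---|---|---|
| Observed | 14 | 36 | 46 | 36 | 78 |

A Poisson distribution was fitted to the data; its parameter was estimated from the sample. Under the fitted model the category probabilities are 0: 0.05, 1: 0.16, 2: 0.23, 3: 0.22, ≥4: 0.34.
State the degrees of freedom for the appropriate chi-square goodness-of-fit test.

There are k = 5 categories and 1 parameter estimated from the data, so df = 5 − 1 − 1 = 3.

3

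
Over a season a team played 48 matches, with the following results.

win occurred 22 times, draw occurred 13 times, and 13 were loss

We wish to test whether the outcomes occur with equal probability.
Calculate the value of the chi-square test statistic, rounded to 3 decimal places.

Under H₀ each category has probability 1/3, so each expected count is 48/3 = 16.
χ² = (22−16)²/16 + (13−16)²/16 + (13−16)²/16
   = 2.2500 + 0.5625 + 0.5625
Sum = 3.375

3.375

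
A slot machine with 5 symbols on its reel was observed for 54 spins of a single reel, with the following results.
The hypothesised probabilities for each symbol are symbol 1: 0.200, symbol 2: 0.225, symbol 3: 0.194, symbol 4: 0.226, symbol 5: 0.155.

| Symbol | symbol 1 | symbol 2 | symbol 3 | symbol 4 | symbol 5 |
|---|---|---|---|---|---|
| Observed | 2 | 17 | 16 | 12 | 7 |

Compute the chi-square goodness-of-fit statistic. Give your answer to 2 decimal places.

12.25

Expected counts E_i = n·p_i: 54×0.200 = 10.8, 54×0.225 = 12.15, 54×0.194 = 10.476, 54×0.226 = 12.204, 54×0.155 = 8.37.
χ² = (2−10.8)²/10.8 + (17−12.15)²/12.15 + (16−10.476)²/10.476 + (12−12.204)²/12.204 + (7−8.37)²/8.37
   = 7.170 + 1.936 + 2.913 + 0.003 + 0.224
Sum = 12.25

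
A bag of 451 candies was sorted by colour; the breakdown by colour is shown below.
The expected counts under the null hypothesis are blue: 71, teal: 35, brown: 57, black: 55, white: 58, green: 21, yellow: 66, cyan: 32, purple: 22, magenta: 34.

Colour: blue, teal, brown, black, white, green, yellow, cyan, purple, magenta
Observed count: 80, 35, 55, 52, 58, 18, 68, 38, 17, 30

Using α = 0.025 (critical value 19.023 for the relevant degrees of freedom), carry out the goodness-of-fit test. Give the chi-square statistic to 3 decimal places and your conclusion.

cat          O        E   (O−E)²/E
blue        80       71     1.1408
teal        35       35     0.0000
brown       55       57     0.0702
black       52       55     0.1636
white       58       58     0.0000
green       18       21     0.4286
yellow      68       66     0.0606
cyan        38       32     1.1250
purple      17       22     1.1364
magenta     30       34     0.4706
Sum = 4.596
df = 9. Since 4.596 < 19.023, we do not reject H₀.

4.596; do not reject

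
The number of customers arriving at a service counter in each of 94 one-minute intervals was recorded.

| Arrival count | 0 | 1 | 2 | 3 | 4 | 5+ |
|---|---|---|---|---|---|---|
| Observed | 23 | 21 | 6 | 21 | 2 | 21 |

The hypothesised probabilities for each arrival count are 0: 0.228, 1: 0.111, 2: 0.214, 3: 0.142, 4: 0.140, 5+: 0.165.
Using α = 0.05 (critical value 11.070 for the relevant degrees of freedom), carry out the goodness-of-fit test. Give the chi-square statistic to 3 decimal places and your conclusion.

Expected counts E_i = n·p_i: 94×0.228 = 21.432, 94×0.111 = 10.434, 94×0.214 = 20.116, 94×0.142 = 13.348, 94×0.140 = 13.16, 94×0.165 = 15.51.
cat         O        E   (O−E)²/E
0          23   21.432     0.1147
1          21   10.434    10.6997
2           6   20.116     9.9056
3          21   13.348     4.3867
4           2    13.16     9.4640
5+         21    15.51     1.9433
Sum = 36.514
df = 5. Since 36.514 > 11.070, we reject H₀.

36.514; reject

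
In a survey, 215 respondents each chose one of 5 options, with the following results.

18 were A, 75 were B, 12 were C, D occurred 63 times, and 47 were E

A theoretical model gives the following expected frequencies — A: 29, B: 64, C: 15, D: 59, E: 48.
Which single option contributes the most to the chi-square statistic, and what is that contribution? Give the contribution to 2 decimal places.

A: (18 − 29)²/29 = 121/29 = 4.172
B: (75 − 64)²/64 = 121/64 = 1.891
C: (12 − 15)²/15 = 9/15 = 0.600
D: (63 − 59)²/59 = 16/59 = 0.271
E: (47 − 48)²/48 = 1/48 = 0.021
The largest term is for A: 4.17.

A, 4.17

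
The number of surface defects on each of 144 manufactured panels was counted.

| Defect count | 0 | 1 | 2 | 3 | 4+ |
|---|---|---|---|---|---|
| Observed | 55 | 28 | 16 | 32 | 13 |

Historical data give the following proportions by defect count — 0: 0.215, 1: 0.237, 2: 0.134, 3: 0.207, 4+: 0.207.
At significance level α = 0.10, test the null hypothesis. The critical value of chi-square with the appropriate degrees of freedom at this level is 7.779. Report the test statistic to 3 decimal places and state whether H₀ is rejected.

Expected counts E_i = n·p_i: 144×0.215 = 30.96, 144×0.237 = 34.128, 144×0.134 = 19.296, 144×0.207 = 29.808, 144×0.207 = 29.808.
cat         O        E   (O−E)²/E
0          55    30.96    18.6667
1          28   34.128     1.1003
2          16   19.296     0.5630
3          32   29.808     0.1612
4+         13   29.808     9.4776
Sum = 29.969
df = 4. Since 29.969 > 7.779, we reject H₀.

29.969; reject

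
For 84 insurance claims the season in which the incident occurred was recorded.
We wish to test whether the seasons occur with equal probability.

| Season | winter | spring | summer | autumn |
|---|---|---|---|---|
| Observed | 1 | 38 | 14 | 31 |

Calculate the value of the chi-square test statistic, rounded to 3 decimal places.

39.905

Under H₀ each category has probability 1/4, so each expected count is 84/4 = 21.
winter: (1 − 21)²/21 = 400/21 = 19.0476
spring: (38 − 21)²/21 = 289/21 = 13.7619
summer: (14 − 21)²/21 = 49/21 = 2.3333
autumn: (31 − 21)²/21 = 100/21 = 4.7619
Sum = 39.905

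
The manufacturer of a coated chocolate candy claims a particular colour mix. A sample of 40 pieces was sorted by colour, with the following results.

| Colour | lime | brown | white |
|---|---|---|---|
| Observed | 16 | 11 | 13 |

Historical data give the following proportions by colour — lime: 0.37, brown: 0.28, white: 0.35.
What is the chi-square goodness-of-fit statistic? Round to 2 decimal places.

Expected counts E_i = n·p_i: 40×0.37 = 14.8, 40×0.28 = 11.2, 40×0.35 = 14.
lime: (16 − 14.8)²/14.8 = 1.44/14.8 = 0.097
brown: (11 − 11.2)²/11.2 = 0.04/11.2 = 0.004
white: (13 − 14)²/14 = 1/14 = 0.071
Sum = 0.17

0.17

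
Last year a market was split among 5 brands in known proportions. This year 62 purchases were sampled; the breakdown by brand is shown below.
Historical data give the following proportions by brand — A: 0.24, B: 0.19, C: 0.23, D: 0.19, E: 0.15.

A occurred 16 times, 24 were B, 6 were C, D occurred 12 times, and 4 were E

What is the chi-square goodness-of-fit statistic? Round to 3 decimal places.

Expected counts E_i = n·p_i: 62×0.24 = 14.88, 62×0.19 = 11.78, 62×0.23 = 14.26, 62×0.19 = 11.78, 62×0.15 = 9.3.
cat         O        E   (O−E)²/E
A          16    14.88     0.0843
B          24    11.78    12.6764
C           6    14.26     4.7845
D          12    11.78     0.0041
E           4      9.3     3.0204
Sum = 20.570

20.570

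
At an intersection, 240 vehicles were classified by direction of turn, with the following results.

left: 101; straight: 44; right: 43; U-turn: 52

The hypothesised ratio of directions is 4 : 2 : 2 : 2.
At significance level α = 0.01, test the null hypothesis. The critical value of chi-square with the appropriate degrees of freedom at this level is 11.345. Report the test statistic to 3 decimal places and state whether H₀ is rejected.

Ratio total = 10. Expected counts: 240×4/10 = 96, 240×2/10 = 48, 240×2/10 = 48, 240×2/10 = 48.
cat           O        E   (O−E)²/E
left        101       96     0.2604
straight     44       48     0.3333
right        43       48     0.5208
U-turn       52       48     0.3333
Sum = 1.448
df = 3. Since 1.448 < 11.345, we do not reject H₀.

1.448; do not reject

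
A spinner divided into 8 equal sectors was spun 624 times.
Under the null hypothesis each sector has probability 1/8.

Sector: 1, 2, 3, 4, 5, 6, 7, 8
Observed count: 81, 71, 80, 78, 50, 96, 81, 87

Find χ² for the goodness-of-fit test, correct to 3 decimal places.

Expected count for each of the 8 categories: 624/8 = 78.
1: (81 − 78)²/78 = 9/78 = 0.1154
2: (71 − 78)²/78 = 49/78 = 0.6282
3: (80 − 78)²/78 = 4/78 = 0.0513
4: (78 − 78)²/78 = 0/78 = 0.0000
5: (50 − 78)²/78 = 784/78 = 10.0513
6: (96 − 78)²/78 = 324/78 = 4.1538
7: (81 − 78)²/78 = 9/78 = 0.1154
8: (87 − 78)²/78 = 81/78 = 1.0385
Sum = 16.154

16.154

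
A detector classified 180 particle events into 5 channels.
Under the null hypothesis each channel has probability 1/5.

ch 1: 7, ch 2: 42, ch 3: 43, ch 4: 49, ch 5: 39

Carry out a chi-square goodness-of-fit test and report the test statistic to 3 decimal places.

30.667

Expected count for each of the 5 categories: 180/5 = 36.
χ² = (7−36)²/36 + (42−36)²/36 + (43−36)²/36 + (49−36)²/36 + (39−36)²/36
   = 23.3611 + 1.0000 + 1.3611 + 4.6944 + 0.2500
Sum = 30.667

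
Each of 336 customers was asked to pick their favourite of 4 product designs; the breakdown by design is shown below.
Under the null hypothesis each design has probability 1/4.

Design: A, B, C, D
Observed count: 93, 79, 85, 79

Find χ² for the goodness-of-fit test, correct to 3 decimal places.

Under H₀ each category has probability 1/4, so each expected count is 336/4 = 84.
cat         O        E   (O−E)²/E
A          93       84     0.9643
B          79       84     0.2976
C          85       84     0.0119
D          79       84     0.2976
Sum = 1.571

1.571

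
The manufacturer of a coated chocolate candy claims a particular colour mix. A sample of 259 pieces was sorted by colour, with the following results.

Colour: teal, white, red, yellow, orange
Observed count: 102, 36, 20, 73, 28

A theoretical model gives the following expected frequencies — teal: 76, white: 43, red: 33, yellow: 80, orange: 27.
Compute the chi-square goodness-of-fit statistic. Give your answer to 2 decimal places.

15.81

cat         O        E   (O−E)²/E
teal      102       76      8.895
white      36       43      1.140
red        20       33      5.121
yellow     73       80      0.613
orange     28       27      0.037
Sum = 15.81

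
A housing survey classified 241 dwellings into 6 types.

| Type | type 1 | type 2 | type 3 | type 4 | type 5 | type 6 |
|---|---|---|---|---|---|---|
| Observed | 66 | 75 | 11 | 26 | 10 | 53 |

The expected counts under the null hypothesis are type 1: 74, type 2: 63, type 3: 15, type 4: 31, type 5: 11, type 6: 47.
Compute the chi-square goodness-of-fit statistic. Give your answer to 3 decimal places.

χ² = (66−74)²/74 + (75−63)²/63 + (11−15)²/15 + (26−31)²/31 + (10−11)²/11 + (53−47)²/47
   = 0.8649 + 2.2857 + 1.0667 + 0.8065 + 0.0909 + 0.7660
Sum = 5.881

5.881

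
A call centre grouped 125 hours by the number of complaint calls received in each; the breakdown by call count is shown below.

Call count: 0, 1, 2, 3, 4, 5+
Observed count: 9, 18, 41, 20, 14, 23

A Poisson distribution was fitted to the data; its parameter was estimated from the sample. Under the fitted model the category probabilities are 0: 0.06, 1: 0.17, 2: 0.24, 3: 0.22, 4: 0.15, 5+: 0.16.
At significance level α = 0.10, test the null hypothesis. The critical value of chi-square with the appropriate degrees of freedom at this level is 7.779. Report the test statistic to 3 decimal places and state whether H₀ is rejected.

8.529; reject

Expected counts E_i = n·p_i: 125×0.06 = 7.5, 125×0.17 = 21.25, 125×0.24 = 30, 125×0.22 = 27.5, 125×0.15 = 18.75, 125×0.16 = 20.
χ² = (9−7.5)²/7.5 + (18−21.25)²/21.25 + (41−30)²/30 + (20−27.5)²/27.5 + (14−18.75)²/18.75 + (23−20)²/20
   = 0.3000 + 0.4971 + 4.0333 + 2.0455 + 1.2033 + 0.4500
Sum = 8.529
df = 4. Since 8.529 > 7.779, we reject H₀.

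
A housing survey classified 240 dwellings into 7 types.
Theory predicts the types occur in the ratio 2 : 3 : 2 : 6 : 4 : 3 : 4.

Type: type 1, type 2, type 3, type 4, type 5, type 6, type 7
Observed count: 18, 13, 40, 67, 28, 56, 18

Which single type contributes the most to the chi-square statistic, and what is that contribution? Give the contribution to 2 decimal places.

type 6, 22.53

Ratio total = 24. Expected counts: 240×2/24 = 20, 240×3/24 = 30, 240×2/24 = 20, 240×6/24 = 60, 240×4/24 = 40, 240×3/24 = 30, 240×4/24 = 40.
cat         O        E   (O−E)²/E
type 1     18       20      0.200
type 2     13       30      9.633
type 3     40       20     20.000
type 4     67       60      0.817
type 5     28       40      3.600
type 6     56       30     22.533
type 7     18       40     12.100
The largest term is for type 6: 22.53.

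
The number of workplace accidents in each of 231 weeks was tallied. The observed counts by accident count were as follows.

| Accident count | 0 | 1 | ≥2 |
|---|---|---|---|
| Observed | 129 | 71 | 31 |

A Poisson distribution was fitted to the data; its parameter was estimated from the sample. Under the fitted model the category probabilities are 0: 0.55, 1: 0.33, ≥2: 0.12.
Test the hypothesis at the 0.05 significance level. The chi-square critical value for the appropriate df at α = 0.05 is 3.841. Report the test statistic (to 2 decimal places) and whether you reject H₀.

0.78; do not reject

Expected counts E_i = n·p_i: 231×0.55 = 127.05, 231×0.33 = 76.23, 231×0.12 = 27.72.
0: (129 − 127.05)²/127.05 = 3.8025/127.05 = 0.030
1: (71 − 76.23)²/76.23 = 27.3529/76.23 = 0.359
≥2: (31 − 27.72)²/27.72 = 10.7584/27.72 = 0.388
Sum = 0.78
df = 1. Since 0.78 < 3.841, we do not reject H₀.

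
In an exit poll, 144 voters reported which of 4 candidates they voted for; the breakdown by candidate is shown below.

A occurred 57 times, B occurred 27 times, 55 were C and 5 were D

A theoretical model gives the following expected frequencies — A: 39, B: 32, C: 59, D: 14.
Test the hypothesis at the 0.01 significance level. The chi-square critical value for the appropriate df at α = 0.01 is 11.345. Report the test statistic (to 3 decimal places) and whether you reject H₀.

15.146; reject

cat         O        E   (O−E)²/E
A          57       39     8.3077
B          27       32     0.7813
C          55       59     0.2712
D           5       14     5.7857
Sum = 15.146
df = 3. Since 15.146 > 11.345, we reject H₀.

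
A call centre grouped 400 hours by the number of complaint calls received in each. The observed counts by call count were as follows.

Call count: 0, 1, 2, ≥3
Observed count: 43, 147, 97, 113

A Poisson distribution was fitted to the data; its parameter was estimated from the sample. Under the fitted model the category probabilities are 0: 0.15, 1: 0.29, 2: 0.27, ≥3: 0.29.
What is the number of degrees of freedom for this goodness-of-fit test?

There are k = 4 categories and 1 parameter estimated from the data, so df = 4 − 1 − 1 = 2.

2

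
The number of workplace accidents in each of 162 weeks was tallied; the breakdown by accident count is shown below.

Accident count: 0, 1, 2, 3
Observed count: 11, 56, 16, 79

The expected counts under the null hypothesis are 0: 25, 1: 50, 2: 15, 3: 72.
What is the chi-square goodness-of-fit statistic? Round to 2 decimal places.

9.31

0: (11 − 25)²/25 = 196/25 = 7.840
1: (56 − 50)²/50 = 36/50 = 0.720
2: (16 − 15)²/15 = 1/15 = 0.067
3: (79 − 72)²/72 = 49/72 = 0.681
Sum = 9.31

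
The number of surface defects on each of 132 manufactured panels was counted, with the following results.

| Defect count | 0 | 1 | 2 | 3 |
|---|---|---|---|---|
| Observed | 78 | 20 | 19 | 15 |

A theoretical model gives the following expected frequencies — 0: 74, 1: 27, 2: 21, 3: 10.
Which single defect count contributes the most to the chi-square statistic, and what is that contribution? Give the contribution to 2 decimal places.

0: (78 − 74)²/74 = 16/74 = 0.216
1: (20 − 27)²/27 = 49/27 = 1.815
2: (19 − 21)²/21 = 4/21 = 0.190
3: (15 − 10)²/10 = 25/10 = 2.500
The largest term is for 3: 2.50.

3, 2.50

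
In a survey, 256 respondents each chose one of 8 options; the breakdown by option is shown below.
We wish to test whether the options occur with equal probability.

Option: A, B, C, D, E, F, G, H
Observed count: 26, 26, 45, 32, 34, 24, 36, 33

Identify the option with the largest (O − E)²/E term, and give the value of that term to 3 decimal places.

C, 5.281

Expected count for each of the 8 categories: 256/8 = 32.
A: (26 − 32)²/32 = 36/32 = 1.1250
B: (26 − 32)²/32 = 36/32 = 1.1250
C: (45 − 32)²/32 = 169/32 = 5.2813
D: (32 − 32)²/32 = 0/32 = 0.0000
E: (34 − 32)²/32 = 4/32 = 0.1250
F: (24 − 32)²/32 = 64/32 = 2.0000
G: (36 − 32)²/32 = 16/32 = 0.5000
H: (33 − 32)²/32 = 1/32 = 0.0313
The largest term is for C: 5.281.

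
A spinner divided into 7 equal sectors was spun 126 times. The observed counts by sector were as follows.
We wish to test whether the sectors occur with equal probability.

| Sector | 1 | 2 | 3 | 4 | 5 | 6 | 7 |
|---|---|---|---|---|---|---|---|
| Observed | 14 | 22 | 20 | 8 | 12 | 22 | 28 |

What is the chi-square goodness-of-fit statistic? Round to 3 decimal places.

16.000

Expected count for each of the 7 categories: 126/7 = 18.
1: (14 − 18)²/18 = 16/18 = 0.8889
2: (22 − 18)²/18 = 16/18 = 0.8889
3: (20 − 18)²/18 = 4/18 = 0.2222
4: (8 − 18)²/18 = 100/18 = 5.5556
5: (12 − 18)²/18 = 36/18 = 2.0000
6: (22 − 18)²/18 = 16/18 = 0.8889
7: (28 − 18)²/18 = 100/18 = 5.5556
Sum = 16.000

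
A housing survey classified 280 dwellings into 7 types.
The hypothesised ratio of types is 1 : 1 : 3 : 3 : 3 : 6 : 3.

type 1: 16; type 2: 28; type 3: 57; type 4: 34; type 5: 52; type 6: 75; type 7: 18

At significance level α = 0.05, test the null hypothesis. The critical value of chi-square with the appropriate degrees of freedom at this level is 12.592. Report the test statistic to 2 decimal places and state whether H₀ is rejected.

38.23; reject

Ratio total = 20. Expected counts: 280×1/20 = 14, 280×1/20 = 14, 280×3/20 = 42, 280×3/20 = 42, 280×3/20 = 42, 280×6/20 = 84, 280×3/20 = 42.
χ² = (16−14)²/14 + (28−14)²/14 + (57−42)²/42 + (34−42)²/42 + (52−42)²/42 + (75−84)²/84 + (18−42)²/42
   = 0.286 + 14.000 + 5.357 + 1.524 + 2.381 + 0.964 + 13.714
Sum = 38.23
df = 6. Since 38.23 > 12.592, we reject H₀.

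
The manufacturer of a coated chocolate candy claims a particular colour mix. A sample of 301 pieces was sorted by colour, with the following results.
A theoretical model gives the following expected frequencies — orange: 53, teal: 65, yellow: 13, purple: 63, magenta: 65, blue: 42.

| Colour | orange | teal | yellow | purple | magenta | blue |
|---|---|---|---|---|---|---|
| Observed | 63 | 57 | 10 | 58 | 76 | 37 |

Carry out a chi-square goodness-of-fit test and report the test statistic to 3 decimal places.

6.417

χ² = (63−53)²/53 + (57−65)²/65 + (10−13)²/13 + (58−63)²/63 + (76−65)²/65 + (37−42)²/42
   = 1.8868 + 0.9846 + 0.6923 + 0.3968 + 1.8615 + 0.5952
Sum = 6.417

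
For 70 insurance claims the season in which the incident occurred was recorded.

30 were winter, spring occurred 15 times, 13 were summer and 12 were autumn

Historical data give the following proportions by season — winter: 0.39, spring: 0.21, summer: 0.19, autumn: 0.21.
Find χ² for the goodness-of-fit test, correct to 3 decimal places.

Expected counts E_i = n·p_i: 70×0.39 = 27.3, 70×0.21 = 14.7, 70×0.19 = 13.3, 70×0.21 = 14.7.
cat         O        E   (O−E)²/E
winter     30     27.3     0.2670
spring     15     14.7     0.0061
summer     13     13.3     0.0068
autumn     12     14.7     0.4959
Sum = 0.776

0.776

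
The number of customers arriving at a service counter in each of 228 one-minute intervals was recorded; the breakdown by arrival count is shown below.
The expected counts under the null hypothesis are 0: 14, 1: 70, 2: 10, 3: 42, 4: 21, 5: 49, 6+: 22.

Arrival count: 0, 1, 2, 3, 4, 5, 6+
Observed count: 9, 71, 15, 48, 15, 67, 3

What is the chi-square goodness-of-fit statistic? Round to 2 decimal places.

χ² = (9−14)²/14 + (71−70)²/70 + (15−10)²/10 + (48−42)²/42 + (15−21)²/21 + (67−49)²/49 + (3−22)²/22
   = 1.786 + 0.014 + 2.500 + 0.857 + 1.714 + 6.612 + 16.409
Sum = 29.89

29.89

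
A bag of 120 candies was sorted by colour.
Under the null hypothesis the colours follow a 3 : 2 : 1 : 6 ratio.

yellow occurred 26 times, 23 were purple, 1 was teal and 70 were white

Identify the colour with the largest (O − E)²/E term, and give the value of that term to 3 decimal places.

teal, 8.100

Ratio total = 12. Expected counts: 120×3/12 = 30, 120×2/12 = 20, 120×1/12 = 10, 120×6/12 = 60.
yellow: (26 − 30)²/30 = 16/30 = 0.5333
purple: (23 − 20)²/20 = 9/20 = 0.4500
teal: (1 − 10)²/10 = 81/10 = 8.1000
white: (70 − 60)²/60 = 100/60 = 1.6667
The largest term is for teal: 8.100.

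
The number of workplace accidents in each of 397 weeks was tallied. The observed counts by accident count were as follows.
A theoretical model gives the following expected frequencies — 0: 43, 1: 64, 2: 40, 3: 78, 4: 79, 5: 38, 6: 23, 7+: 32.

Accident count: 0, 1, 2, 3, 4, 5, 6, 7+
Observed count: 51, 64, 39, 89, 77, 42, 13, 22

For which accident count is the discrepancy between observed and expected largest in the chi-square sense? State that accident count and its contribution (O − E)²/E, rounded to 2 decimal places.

6, 4.35

cat         O        E   (O−E)²/E
0          51       43      1.488
1          64       64      0.000
2          39       40      0.025
3          89       78      1.551
4          77       79      0.051
5          42       38      0.421
6          13       23      4.348
7+         22       32      3.125
The largest term is for 6: 4.35.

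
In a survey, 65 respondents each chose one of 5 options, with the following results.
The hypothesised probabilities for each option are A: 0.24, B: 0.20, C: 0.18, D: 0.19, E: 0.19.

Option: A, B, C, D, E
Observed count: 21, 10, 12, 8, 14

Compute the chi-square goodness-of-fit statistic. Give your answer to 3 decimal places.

Expected counts E_i = n·p_i: 65×0.24 = 15.6, 65×0.20 = 13, 65×0.18 = 11.7, 65×0.19 = 12.35, 65×0.19 = 12.35.
χ² = (21−15.6)²/15.6 + (10−13)²/13 + (12−11.7)²/11.7 + (8−12.35)²/12.35 + (14−12.35)²/12.35
   = 1.8692 + 0.6923 + 0.0077 + 1.5322 + 0.2204
Sum = 4.322

4.322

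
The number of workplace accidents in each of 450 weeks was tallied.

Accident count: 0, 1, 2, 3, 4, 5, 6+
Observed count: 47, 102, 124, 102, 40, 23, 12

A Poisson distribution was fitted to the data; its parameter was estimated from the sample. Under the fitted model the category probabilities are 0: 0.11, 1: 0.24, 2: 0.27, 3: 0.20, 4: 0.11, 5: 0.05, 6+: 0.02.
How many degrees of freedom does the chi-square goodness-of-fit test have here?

5

There are k = 7 categories and 1 parameter estimated from the data, so df = 7 − 1 − 1 = 5.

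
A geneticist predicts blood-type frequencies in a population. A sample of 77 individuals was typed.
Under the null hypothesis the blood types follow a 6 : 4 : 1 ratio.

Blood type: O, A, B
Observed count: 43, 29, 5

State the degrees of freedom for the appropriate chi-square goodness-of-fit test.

There are k = 3 categories and no parameters were estimated from the data, so df = 3 − 1 = 2.

2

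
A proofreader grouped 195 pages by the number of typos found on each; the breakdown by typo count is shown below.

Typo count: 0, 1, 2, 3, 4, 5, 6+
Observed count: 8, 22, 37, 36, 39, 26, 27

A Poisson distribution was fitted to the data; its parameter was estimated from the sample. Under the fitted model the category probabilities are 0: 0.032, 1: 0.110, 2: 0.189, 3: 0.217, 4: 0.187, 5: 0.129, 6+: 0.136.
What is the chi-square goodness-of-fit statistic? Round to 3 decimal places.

1.667

Expected counts E_i = n·p_i: 195×0.032 = 6.24, 195×0.110 = 21.45, 195×0.189 = 36.855, 195×0.217 = 42.315, 195×0.187 = 36.465, 195×0.129 = 25.155, 195×0.136 = 26.52.
0: (8 − 6.24)²/6.24 = 3.0976/6.24 = 0.4964
1: (22 − 21.45)²/21.45 = 0.3025/21.45 = 0.0141
2: (37 − 36.855)²/36.855 = 0.021025/36.855 = 0.0006
3: (36 − 42.315)²/42.315 = 39.879225/42.315 = 0.9424
4: (39 − 36.465)²/36.465 = 6.426225/36.465 = 0.1762
5: (26 − 25.155)²/25.155 = 0.714025/25.155 = 0.0284
6+: (27 − 26.52)²/26.52 = 0.2304/26.52 = 0.0087
Sum = 1.667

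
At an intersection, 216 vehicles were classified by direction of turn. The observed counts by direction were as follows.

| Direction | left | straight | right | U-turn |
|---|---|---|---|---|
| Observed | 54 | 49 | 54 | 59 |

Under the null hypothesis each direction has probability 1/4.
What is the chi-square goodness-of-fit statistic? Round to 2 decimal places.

Under H₀ each category has probability 1/4, so each expected count is 216/4 = 54.
left: (54 − 54)²/54 = 0/54 = 0.000
straight: (49 − 54)²/54 = 25/54 = 0.463
right: (54 − 54)²/54 = 0/54 = 0.000
U-turn: (59 − 54)²/54 = 25/54 = 0.463
Sum = 0.93

0.93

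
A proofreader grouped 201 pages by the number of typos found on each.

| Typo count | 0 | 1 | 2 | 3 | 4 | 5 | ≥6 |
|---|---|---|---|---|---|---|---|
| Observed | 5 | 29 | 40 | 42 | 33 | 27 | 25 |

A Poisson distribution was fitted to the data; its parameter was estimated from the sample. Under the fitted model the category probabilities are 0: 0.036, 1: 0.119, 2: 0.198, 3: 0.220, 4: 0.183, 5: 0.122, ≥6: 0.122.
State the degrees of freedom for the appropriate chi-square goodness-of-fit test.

5

There are k = 7 categories and 1 parameter estimated from the data, so df = 7 − 1 − 1 = 5.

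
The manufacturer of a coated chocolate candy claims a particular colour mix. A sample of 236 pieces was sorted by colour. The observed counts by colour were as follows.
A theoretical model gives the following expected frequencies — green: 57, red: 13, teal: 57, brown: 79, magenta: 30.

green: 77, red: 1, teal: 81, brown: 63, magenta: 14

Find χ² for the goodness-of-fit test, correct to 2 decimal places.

39.97

χ² = (77−57)²/57 + (1−13)²/13 + (81−57)²/57 + (63−79)²/79 + (14−30)²/30
   = 7.018 + 11.077 + 10.105 + 3.241 + 8.533
Sum = 39.97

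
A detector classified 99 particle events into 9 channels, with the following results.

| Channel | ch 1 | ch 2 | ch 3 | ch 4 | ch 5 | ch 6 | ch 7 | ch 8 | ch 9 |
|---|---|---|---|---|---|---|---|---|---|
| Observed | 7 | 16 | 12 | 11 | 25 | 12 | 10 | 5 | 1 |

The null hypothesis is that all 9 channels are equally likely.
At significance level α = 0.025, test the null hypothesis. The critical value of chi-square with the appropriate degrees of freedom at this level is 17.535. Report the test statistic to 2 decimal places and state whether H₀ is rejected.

Under H₀ each category has probability 1/9, so each expected count is 99/9 = 11.
cat         O        E   (O−E)²/E
ch 1        7       11      1.455
ch 2       16       11      2.273
ch 3       12       11      0.091
ch 4       11       11      0.000
ch 5       25       11     17.818
ch 6       12       11      0.091
ch 7       10       11      0.091
ch 8        5       11      3.273
ch 9        1       11      9.091
Sum = 34.18
df = 8. Since 34.18 > 17.535, we reject H₀.

34.18; reject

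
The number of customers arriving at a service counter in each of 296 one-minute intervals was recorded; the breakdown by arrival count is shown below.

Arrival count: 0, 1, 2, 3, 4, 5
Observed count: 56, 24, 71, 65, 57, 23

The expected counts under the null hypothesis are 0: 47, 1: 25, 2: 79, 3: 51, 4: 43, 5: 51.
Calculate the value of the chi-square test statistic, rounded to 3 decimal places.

26.347

cat         O        E   (O−E)²/E
0          56       47     1.7234
1          24       25     0.0400
2          71       79     0.8101
3          65       51     3.8431
4          57       43     4.5581
5          23       51    15.3725
Sum = 26.347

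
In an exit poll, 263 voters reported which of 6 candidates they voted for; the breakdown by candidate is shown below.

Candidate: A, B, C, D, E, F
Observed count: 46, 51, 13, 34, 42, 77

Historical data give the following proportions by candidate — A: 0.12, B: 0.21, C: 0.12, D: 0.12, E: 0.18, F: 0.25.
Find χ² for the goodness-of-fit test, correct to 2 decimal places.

20.56

Expected counts E_i = n·p_i: 263×0.12 = 31.56, 263×0.21 = 55.23, 263×0.12 = 31.56, 263×0.12 = 31.56, 263×0.18 = 47.34, 263×0.25 = 65.75.
A: (46 − 31.56)²/31.56 = 208.5136/31.56 = 6.607
B: (51 − 55.23)²/55.23 = 17.8929/55.23 = 0.324
C: (13 − 31.56)²/31.56 = 344.4736/31.56 = 10.915
D: (34 − 31.56)²/31.56 = 5.9536/31.56 = 0.189
E: (42 − 47.34)²/47.34 = 28.5156/47.34 = 0.602
F: (77 − 65.75)²/65.75 = 126.5625/65.75 = 1.925
Sum = 20.56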